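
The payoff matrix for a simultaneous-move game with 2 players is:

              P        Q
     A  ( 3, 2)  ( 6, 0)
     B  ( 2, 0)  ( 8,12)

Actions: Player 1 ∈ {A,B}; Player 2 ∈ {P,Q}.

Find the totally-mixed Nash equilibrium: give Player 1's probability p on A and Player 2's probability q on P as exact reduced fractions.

P1 indiff ⇒ q·3+(1-q)·6 = q·2+(1-q)·8 ⇒ q(1) = (1-q)(2) ⇒ q = 2/3
P2 indiff ⇒ p·2+(1-p)·0 = p·0+(1-p)·12 ⇒ p(2) = (1-p)(12) ⇒ p = 6/7

p=6/7, q=2/3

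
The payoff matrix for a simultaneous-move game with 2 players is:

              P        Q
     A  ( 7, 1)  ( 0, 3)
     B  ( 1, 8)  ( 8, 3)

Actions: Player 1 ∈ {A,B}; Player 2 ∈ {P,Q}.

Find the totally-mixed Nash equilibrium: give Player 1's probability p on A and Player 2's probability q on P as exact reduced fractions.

p=5/7, q=4/7

P1 indiff ⇒ q·7+(1-q)·0 = q·1+(1-q)·8 ⇒ q(6) = (1-q)(8) ⇒ q = 4/7
P2 indiff ⇒ p·1+(1-p)·8 = p·3+(1-p)·3 ⇒ p(-2) = (1-p)(-5) ⇒ p = 5/7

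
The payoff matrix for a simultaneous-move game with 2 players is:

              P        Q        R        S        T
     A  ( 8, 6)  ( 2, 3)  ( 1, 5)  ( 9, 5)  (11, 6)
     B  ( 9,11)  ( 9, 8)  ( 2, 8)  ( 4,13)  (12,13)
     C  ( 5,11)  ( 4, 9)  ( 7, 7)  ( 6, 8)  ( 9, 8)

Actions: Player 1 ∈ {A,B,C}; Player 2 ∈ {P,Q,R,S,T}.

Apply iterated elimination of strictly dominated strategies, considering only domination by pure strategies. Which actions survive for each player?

Survivors P1:{A,B} P2:{P,S,T}

P2 drop Q (P beats it: A:6>3 B:11>8 C:11>9)
P2 drop R (P beats it: A:6>5 B:11>8 C:11>7)
P1 drop C (A beats it: P:8>5 S:9>6 T:11>9)
P1→{A,B} P2→{P,S,T}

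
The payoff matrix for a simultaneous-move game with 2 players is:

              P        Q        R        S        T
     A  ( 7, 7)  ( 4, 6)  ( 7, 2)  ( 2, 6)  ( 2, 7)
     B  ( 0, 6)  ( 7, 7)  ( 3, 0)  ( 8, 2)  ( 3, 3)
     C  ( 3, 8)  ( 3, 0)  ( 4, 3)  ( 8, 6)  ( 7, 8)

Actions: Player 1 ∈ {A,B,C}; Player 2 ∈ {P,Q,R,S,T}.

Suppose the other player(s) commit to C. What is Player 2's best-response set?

u_2(P vs C) = 8
u_2(Q vs C) = 0
u_2(R vs C) = 3
u_2(S vs C) = 6
u_2(T vs C) = 8
max payoff 8 at {P,T}

BR_2 = {P,T}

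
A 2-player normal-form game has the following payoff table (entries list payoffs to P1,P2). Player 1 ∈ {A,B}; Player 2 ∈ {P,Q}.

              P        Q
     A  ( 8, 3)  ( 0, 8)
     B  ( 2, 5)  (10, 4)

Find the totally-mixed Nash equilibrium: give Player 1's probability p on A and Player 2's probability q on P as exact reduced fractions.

P1 mixes 1/6 on A; P2 mixes 5/8 on P

P1 indiff ⇒ q·8+(1-q)·0 = q·2+(1-q)·10 ⇒ q(6) = (1-q)(10) ⇒ q = 5/8
P2 indiff ⇒ p·3+(1-p)·5 = p·8+(1-p)·4 ⇒ p(-5) = (1-p)(-1) ⇒ p = 1/6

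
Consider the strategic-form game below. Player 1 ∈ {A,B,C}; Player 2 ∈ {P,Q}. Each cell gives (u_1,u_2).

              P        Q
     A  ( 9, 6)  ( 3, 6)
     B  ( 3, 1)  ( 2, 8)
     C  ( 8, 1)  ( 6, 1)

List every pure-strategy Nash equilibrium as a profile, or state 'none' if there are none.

(A,P): NE
(A,Q): not NE [P1→C gives 6>3]
(B,P): not NE [P1→A gives 9>3; P2→Q gives 8>1]
(B,Q): not NE [P1→C gives 6>2]
(C,P): not NE [P1→A gives 9>8]
(C,Q): NE

Nash profiles: (A,P), (C,Q)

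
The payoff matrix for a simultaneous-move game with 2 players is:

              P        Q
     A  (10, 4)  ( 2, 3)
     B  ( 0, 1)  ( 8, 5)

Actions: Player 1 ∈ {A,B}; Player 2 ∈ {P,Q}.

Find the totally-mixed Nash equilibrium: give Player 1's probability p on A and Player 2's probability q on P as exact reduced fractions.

P1 indiff ⇒ q·10+(1-q)·2 = q·0+(1-q)·8 ⇒ q(10) = (1-q)(6) ⇒ q = 3/8
P2 indiff ⇒ p·4+(1-p)·1 = p·3+(1-p)·5 ⇒ p(1) = (1-p)(4) ⇒ p = 4/5

(p,q) = (4/5, 3/8)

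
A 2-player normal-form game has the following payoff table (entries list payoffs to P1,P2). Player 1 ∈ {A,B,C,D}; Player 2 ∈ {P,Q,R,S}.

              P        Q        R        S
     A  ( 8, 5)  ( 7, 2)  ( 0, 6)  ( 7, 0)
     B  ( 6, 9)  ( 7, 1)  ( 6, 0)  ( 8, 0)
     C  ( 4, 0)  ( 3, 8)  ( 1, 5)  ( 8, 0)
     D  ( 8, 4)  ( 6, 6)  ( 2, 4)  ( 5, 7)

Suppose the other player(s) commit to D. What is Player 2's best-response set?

argmax u_2 = {S}

u_2(P vs D) = 4
u_2(Q vs D) = 6
u_2(R vs D) = 4
u_2(S vs D) = 7
max payoff 7 at {S}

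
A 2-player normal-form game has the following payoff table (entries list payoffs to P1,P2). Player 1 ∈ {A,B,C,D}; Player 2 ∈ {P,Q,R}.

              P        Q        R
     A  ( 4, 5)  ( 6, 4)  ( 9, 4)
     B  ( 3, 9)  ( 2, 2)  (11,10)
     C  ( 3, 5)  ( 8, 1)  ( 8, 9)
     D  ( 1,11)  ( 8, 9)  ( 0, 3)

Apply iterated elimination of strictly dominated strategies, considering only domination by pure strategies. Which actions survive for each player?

P2 drop Q (P beats it: A:5>4 B:9>2 C:5>1 D:11>9)
P1 drop C (A beats it: P:4>3 R:9>8)
P1 drop D (A beats it: P:4>1 R:9>0)
P1→{A,B} P2→{P,R}

Survivors P1:{A,B} P2:{P,R}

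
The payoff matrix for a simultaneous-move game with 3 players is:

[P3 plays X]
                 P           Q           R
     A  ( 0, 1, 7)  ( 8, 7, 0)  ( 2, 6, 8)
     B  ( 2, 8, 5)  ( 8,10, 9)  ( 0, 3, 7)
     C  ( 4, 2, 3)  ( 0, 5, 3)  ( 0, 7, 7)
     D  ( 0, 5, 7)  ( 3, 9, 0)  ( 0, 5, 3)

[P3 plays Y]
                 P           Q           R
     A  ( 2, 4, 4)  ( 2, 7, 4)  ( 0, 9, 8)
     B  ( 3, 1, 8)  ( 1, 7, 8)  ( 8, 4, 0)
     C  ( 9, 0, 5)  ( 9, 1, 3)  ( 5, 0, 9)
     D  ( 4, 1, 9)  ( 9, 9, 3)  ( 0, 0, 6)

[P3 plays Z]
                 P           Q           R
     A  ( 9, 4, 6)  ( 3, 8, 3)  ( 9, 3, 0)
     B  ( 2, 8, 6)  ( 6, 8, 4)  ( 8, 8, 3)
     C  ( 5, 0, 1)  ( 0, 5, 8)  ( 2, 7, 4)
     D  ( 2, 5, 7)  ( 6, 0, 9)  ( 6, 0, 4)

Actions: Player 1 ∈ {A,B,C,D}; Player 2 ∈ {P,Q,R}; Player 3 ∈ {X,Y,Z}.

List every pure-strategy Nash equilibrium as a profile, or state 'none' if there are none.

Nash profiles: (B,Q,X)

(A,P,X): not NE [P1→C gives 4>0; P2→Q gives 7>1]
(A,P,Y): not NE [P1→C gives 9>2; P2→R gives 9>4; P3→X gives 7>4]
(A,P,Z): not NE [P2→Q gives 8>4; P3→X gives 7>6]
(A,Q,X): not NE [P3→Y gives 4>0]
(A,Q,Y): not NE [P1→D gives 9>2; P2→R gives 9>7]
(A,Q,Z): not NE [P1→D gives 6>3; P3→Y gives 4>3]
(A,R,X): not NE [P2→Q gives 7>6]
(A,R,Y): not NE [P1→B gives 8>0]
(A,R,Z): not NE [P2→Q gives 8>3; P3→Y gives 8>0]
(B,P,X): not NE [P1→C gives 4>2; P2→Q gives 10>8; P3→Y gives 8>5]
(B,P,Y): not NE [P1→C gives 9>3; P2→Q gives 7>1]
(B,P,Z): not NE [P1→A gives 9>2; P3→Y gives 8>6]
(B,Q,X): NE
(B,Q,Y): not NE [P1→D gives 9>1; P3→X gives 9>8]
(B,Q,Z): not NE [P3→X gives 9>4]
(B,R,X): not NE [P1→A gives 2>0; P2→Q gives 10>3]
(B,R,Y): not NE [P2→Q gives 7>4; P3→X gives 7>0]
(B,R,Z): not NE [P1→A gives 9>8; P3→X gives 7>3]
(C,P,X): not NE [P2→R gives 7>2; P3→Y gives 5>3]
(C,P,Y): not NE [P2→Q gives 1>0]
(C,P,Z): not NE [P1→A gives 9>5; P2→R gives 7>0; P3→Y gives 5>1]
(C,Q,X): not NE [P1→B gives 8>0; P2→R gives 7>5; P3→Z gives 8>3]
(C,Q,Y): not NE [P3→Z gives 8>3]
(C,Q,Z): not NE [P1→D gives 6>0; P2→R gives 7>5]
(C,R,X): not NE [P1→A gives 2>0; P3→Y gives 9>7]
(C,R,Y): not NE [P1→B gives 8>5; P2→Q gives 1>0]
(C,R,Z): not NE [P1→A gives 9>2; P3→Y gives 9>4]
(D,P,X): not NE [P1→C gives 4>0; P2→Q gives 9>5; P3→Y gives 9>7]
(D,P,Y): not NE [P1→C gives 9>4; P2→Q gives 9>1]
(D,P,Z): not NE [P1→A gives 9>2; P3→Y gives 9>7]
(D,Q,X): not NE [P1→B gives 8>3; P3→Z gives 9>0]
(D,Q,Y): not NE [P3→Z gives 9>3]
(D,Q,Z): not NE [P2→P gives 5>0]
(D,R,X): not NE [P1→A gives 2>0; P2→Q gives 9>5; P3→Y gives 6>3]
(D,R,Y): not NE [P1→B gives 8>0; P2→Q gives 9>0]
(D,R,Z): not NE [P1→A gives 9>6; P2→P gives 5>0; P3→Y gives 6>4]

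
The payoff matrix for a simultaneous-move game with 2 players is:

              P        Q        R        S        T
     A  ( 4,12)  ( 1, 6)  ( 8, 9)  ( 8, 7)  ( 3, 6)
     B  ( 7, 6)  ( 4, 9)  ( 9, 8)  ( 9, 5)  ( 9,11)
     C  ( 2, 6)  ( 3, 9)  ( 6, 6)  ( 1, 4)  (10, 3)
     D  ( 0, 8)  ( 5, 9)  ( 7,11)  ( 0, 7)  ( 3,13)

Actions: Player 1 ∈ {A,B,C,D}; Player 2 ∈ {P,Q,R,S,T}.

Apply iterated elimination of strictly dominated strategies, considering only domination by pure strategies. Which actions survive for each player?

IESDS → P1:{B,C,D} P2:{Q,R,T}

P1 drop A (B beats it: P:7>4 Q:4>1 R:9>8 S:9>8 T:9>3)
P2 drop P (Q beats it: B:9>6 C:9>6 D:9>8)
P2 drop S (Q beats it: B:9>5 C:9>4 D:9>7)
P1→{B,C,D} P2→{Q,R,T}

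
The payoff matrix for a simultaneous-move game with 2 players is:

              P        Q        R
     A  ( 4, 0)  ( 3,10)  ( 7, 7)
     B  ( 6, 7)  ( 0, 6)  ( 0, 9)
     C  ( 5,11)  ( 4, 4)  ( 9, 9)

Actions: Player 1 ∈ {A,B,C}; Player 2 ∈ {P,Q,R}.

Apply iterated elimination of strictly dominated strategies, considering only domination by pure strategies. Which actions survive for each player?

P1 drop A (C beats it: P:5>4 Q:4>3 R:9>7)
P2 drop Q (P beats it: B:7>6 C:11>4)
P1→{B,C} P2→{P,R}

Remaining: P1:{B,C} P2:{P,R}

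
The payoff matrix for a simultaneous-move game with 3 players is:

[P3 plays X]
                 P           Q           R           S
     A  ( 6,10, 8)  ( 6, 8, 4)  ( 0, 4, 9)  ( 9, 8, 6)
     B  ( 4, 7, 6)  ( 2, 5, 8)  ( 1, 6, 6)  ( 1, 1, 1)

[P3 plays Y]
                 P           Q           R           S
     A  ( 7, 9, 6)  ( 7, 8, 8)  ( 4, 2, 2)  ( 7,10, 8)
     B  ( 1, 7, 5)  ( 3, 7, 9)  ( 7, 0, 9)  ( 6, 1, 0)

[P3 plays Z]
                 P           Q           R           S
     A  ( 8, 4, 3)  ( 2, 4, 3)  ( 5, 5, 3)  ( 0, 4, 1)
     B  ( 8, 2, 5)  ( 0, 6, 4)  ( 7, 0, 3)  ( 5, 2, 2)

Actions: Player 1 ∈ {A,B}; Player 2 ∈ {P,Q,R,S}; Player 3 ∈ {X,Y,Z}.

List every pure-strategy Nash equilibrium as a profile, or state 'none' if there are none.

(A,P,X): NE
(A,P,Y): not NE [P2→S gives 10>9; P3→X gives 8>6]
(A,P,Z): not NE [P2→R gives 5>4; P3→X gives 8>3]
(A,Q,X): not NE [P2→P gives 10>8; P3→Y gives 8>4]
(A,Q,Y): not NE [P2→S gives 10>8]
(A,Q,Z): not NE [P2→R gives 5>4; P3→Y gives 8>3]
(A,R,X): not NE [P1→B gives 1>0; P2→P gives 10>4]
(A,R,Y): not NE [P1→B gives 7>4; P2→S gives 10>2; P3→X gives 9>2]
(A,R,Z): not NE [P1→B gives 7>5; P3→X gives 9>3]
(A,S,X): not NE [P2→P gives 10>8; P3→Y gives 8>6]
(A,S,Y): NE
(A,S,Z): not NE [P1→B gives 5>0; P2→R gives 5>4; P3→Y gives 8>1]
(B,P,X): not NE [P1→A gives 6>4]
(B,P,Y): not NE [P1→A gives 7>1; P3→X gives 6>5]
(B,P,Z): not NE [P2→Q gives 6>2; P3→X gives 6>5]
(B,Q,X): not NE [P1→A gives 6>2; P2→P gives 7>5; P3→Y gives 9>8]
(B,Q,Y): not NE [P1→A gives 7>3]
(B,Q,Z): not NE [P1→A gives 2>0; P3→Y gives 9>4]
(B,R,X): not NE [P2→P gives 7>6; P3→Y gives 9>6]
(B,R,Y): not NE [P2→Q gives 7>0]
(B,R,Z): not NE [P2→Q gives 6>0; P3→Y gives 9>3]
(B,S,X): not NE [P1→A gives 9>1; P2→P gives 7>1; P3→Z gives 2>1]
(B,S,Y): not NE [P1→A gives 7>6; P2→Q gives 7>1; P3→Z gives 2>0]
(B,S,Z): not NE [P2→Q gives 6>2]

Nash profiles: (A,P,X), (A,S,Y)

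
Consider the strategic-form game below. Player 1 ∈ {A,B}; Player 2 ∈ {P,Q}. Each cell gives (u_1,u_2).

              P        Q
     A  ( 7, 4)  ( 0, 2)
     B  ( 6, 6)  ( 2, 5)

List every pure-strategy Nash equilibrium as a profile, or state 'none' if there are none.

(A,P): NE
(A,Q): not NE [P1→B gives 2>0; P2→P gives 4>2]
(B,P): not NE [P1→A gives 7>6]
(B,Q): not NE [P2→P gives 6>5]

NE set: (A,P)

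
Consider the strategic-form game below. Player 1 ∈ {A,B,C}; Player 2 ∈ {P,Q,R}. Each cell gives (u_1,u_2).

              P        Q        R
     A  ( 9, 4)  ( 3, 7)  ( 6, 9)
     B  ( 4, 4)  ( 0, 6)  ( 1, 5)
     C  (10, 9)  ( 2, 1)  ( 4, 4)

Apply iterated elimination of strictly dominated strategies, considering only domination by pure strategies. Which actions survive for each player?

IESDS → P1:{A,C} P2:{P,R}

P1 drop B (A beats it: P:9>4 Q:3>0 R:6>1)
P2 drop Q (R beats it: A:9>7 C:4>1)
P1→{A,C} P2→{P,R}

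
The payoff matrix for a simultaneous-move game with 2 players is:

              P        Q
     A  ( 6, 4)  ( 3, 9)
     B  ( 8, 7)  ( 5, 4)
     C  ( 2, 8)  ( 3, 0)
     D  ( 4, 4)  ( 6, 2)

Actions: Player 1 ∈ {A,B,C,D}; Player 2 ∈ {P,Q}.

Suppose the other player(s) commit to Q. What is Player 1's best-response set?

u_1(A vs Q) = 3
u_1(B vs Q) = 5
u_1(C vs Q) = 3
u_1(D vs Q) = 6
max payoff 6 at {D}

BR_1 = {D}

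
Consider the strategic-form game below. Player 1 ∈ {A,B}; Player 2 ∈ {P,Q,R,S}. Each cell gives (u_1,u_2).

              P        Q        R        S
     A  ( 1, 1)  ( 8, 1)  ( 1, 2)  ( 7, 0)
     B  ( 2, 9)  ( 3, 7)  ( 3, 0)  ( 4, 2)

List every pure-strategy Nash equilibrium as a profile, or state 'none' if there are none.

Nash profiles: (B,P)

(A,P): not NE [P1→B gives 2>1; P2→R gives 2>1]
(A,Q): not NE [P2→R gives 2>1]
(A,R): not NE [P1→B gives 3>1]
(A,S): not NE [P2→R gives 2>0]
(B,P): NE
(B,Q): not NE [P1→A gives 8>3; P2→P gives 9>7]
(B,R): not NE [P2→P gives 9>0]
(B,S): not NE [P1→A gives 7>4; P2→P gives 9>2]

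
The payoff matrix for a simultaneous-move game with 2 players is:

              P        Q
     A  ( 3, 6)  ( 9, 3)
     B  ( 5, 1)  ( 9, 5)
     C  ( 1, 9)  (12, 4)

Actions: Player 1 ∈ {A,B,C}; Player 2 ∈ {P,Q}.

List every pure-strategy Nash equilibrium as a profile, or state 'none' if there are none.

(A,P): not NE [P1→B gives 5>3]
(A,Q): not NE [P1→C gives 12>9; P2→P gives 6>3]
(B,P): not NE [P2→Q gives 5>1]
(B,Q): not NE [P1→C gives 12>9]
(C,P): not NE [P1→B gives 5>1]
(C,Q): not NE [P2→P gives 9>4]

PSNE: ∅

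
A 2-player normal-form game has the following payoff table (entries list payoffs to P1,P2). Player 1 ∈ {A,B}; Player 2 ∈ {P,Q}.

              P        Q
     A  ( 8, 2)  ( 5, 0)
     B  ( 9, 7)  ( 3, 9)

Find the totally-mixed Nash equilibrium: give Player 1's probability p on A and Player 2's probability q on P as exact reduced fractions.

(p,q) = (1/2, 2/3)

P1 indiff ⇒ q·8+(1-q)·5 = q·9+(1-q)·3 ⇒ q(-1) = (1-q)(-2) ⇒ q = 2/3
P2 indiff ⇒ p·2+(1-p)·7 = p·0+(1-p)·9 ⇒ p(2) = (1-p)(2) ⇒ p = 1/2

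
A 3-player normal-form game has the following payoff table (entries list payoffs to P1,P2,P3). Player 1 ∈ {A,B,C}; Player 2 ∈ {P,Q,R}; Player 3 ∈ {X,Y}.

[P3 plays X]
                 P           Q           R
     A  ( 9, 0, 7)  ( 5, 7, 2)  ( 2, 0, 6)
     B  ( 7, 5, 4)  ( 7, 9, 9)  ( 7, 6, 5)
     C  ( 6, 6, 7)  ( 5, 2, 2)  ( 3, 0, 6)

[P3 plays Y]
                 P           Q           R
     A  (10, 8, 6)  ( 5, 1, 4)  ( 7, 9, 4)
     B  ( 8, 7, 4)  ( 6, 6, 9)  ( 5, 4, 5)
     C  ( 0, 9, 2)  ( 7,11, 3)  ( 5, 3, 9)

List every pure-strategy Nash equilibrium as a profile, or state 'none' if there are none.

(A,P,X): not NE [P2→Q gives 7>0]
(A,P,Y): not NE [P2→R gives 9>8; P3→X gives 7>6]
(A,Q,X): not NE [P1→B gives 7>5; P3→Y gives 4>2]
(A,Q,Y): not NE [P1→C gives 7>5; P2→R gives 9>1]
(A,R,X): not NE [P1→B gives 7>2; P2→Q gives 7>0]
(A,R,Y): not NE [P3→X gives 6>4]
(B,P,X): not NE [P1→A gives 9>7; P2→Q gives 9>5]
(B,P,Y): not NE [P1→A gives 10>8]
(B,Q,X): NE
(B,Q,Y): not NE [P1→C gives 7>6; P2→P gives 7>6]
(B,R,X): not NE [P2→Q gives 9>6]
(B,R,Y): not NE [P1→A gives 7>5; P2→P gives 7>4]
(C,P,X): not NE [P1→A gives 9>6]
(C,P,Y): not NE [P1→A gives 10>0; P2→Q gives 11>9; P3→X gives 7>2]
(C,Q,X): not NE [P1→B gives 7>5; P2→P gives 6>2; P3→Y gives 3>2]
(C,Q,Y): NE
(C,R,X): not NE [P1→B gives 7>3; P2→P gives 6>0; P3→Y gives 9>6]
(C,R,Y): not NE [P1→A gives 7>5; P2→Q gives 11>3]

NE set: (B,Q,X), (C,Q,Y)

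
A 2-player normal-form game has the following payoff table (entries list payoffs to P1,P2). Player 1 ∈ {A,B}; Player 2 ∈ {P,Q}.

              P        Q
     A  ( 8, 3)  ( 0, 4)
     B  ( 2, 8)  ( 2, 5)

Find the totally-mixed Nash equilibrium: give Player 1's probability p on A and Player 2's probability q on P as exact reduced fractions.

P1 indiff ⇒ q·8+(1-q)·0 = q·2+(1-q)·2 ⇒ q(6) = (1-q)(2) ⇒ q = 1/4
P2 indiff ⇒ p·3+(1-p)·8 = p·4+(1-p)·5 ⇒ p(-1) = (1-p)(-3) ⇒ p = 3/4

(p,q) = (3/4, 1/4)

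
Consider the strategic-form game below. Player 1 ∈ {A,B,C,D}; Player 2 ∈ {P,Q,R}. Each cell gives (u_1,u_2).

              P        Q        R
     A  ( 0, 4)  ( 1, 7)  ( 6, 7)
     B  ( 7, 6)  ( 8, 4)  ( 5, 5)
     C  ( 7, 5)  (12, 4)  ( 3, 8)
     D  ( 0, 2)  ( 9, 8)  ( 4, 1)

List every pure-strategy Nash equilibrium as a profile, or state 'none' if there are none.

NE set: (A,R), (B,P)

(A,P): not NE [P1→C gives 7>0; P2→R gives 7>4]
(A,Q): not NE [P1→C gives 12>1]
(A,R): NE
(B,P): NE
(B,Q): not NE [P1→C gives 12>8; P2→P gives 6>4]
(B,R): not NE [P1→A gives 6>5; P2→P gives 6>5]
(C,P): not NE [P2→R gives 8>5]
(C,Q): not NE [P2→R gives 8>4]
(C,R): not NE [P1→A gives 6>3]
(D,P): not NE [P1→C gives 7>0; P2→Q gives 8>2]
(D,Q): not NE [P1→C gives 12>9]
(D,R): not NE [P1→A gives 6>4; P2→Q gives 8>1]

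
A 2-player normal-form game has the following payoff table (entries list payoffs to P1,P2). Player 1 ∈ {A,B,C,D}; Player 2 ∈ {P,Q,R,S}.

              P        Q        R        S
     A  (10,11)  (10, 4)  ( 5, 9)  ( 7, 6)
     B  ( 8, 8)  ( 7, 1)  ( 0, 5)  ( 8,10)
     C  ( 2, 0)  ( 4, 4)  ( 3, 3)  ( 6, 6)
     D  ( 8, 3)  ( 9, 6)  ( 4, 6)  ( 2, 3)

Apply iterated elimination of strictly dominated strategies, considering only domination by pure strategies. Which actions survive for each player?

P1 drop C (A beats it: P:10>2 Q:10>4 R:5>3 S:7>6)
P1 drop D (A beats it: P:10>8 Q:10>9 R:5>4 S:7>2)
P2 drop Q (P beats it: A:11>4 B:8>1)
P2 drop R (P beats it: A:11>9 B:8>5)
P1→{A,B} P2→{P,S}

Remaining: P1:{A,B} P2:{P,S}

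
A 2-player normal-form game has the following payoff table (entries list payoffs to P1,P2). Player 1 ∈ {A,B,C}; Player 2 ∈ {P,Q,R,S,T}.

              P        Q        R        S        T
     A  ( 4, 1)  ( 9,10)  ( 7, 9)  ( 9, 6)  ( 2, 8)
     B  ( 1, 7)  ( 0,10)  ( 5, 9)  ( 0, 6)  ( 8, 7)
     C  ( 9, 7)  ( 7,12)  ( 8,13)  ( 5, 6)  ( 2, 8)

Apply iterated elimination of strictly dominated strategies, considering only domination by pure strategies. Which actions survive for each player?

P2 drop P (Q beats it: A:10>1 B:10>7 C:12>7)
P2 drop S (Q beats it: A:10>6 B:10>6 C:12>6)
P2 drop T (Q beats it: A:10>8 B:10>7 C:12>8)
P1 drop B (A beats it: Q:9>0 R:7>5)
P1→{A,C} P2→{Q,R}

IESDS → P1:{A,C} P2:{Q,R}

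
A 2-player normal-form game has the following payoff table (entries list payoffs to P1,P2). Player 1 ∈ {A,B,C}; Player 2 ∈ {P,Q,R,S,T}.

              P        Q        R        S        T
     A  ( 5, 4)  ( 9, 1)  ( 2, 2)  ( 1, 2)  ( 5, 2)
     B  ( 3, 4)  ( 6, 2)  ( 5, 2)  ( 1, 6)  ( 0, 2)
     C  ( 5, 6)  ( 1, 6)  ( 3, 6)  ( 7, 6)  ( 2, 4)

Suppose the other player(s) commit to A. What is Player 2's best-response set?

u_2(P vs A) = 4
u_2(Q vs A) = 1
u_2(R vs A) = 2
u_2(S vs A) = 2
u_2(T vs A) = 2
max payoff 4 at {P}

BR_2 = {P}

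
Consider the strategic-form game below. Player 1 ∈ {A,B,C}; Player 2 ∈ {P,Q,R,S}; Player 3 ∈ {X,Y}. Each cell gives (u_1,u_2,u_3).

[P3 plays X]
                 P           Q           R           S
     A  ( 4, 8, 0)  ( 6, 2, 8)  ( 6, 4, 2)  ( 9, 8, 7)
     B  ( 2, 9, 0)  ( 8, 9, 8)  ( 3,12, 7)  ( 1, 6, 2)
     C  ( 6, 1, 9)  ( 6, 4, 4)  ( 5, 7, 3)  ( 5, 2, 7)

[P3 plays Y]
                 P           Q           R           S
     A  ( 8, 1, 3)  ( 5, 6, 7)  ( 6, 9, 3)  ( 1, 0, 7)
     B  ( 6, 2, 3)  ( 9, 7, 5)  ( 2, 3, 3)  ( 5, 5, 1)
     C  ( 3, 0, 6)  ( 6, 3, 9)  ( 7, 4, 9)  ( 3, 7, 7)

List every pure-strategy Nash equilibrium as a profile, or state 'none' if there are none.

Nash profiles: (A,S,X)

(A,P,X): not NE [P1→C gives 6>4; P3→Y gives 3>0]
(A,P,Y): not NE [P2→R gives 9>1]
(A,Q,X): not NE [P1→B gives 8>6; P2→S gives 8>2]
(A,Q,Y): not NE [P1→B gives 9>5; P2→R gives 9>6; P3→X gives 8>7]
(A,R,X): not NE [P2→S gives 8>4; P3→Y gives 3>2]
(A,R,Y): not NE [P1→C gives 7>6]
(A,S,X): NE
(A,S,Y): not NE [P1→B gives 5>1; P2→R gives 9>0]
(B,P,X): not NE [P1→C gives 6>2; P2→R gives 12>9; P3→Y gives 3>0]
(B,P,Y): not NE [P1→A gives 8>6; P2→Q gives 7>2]
(B,Q,X): not NE [P2→R gives 12>9]
(B,Q,Y): not NE [P3→X gives 8>5]
(B,R,X): not NE [P1→A gives 6>3]
(B,R,Y): not NE [P1→C gives 7>2; P2→Q gives 7>3; P3→X gives 7>3]
(B,S,X): not NE [P1→A gives 9>1; P2→R gives 12>6]
(B,S,Y): not NE [P2→Q gives 7>5; P3→X gives 2>1]
(C,P,X): not NE [P2→R gives 7>1]
(C,P,Y): not NE [P1→A gives 8>3; P2→S gives 7>0; P3→X gives 9>6]
(C,Q,X): not NE [P1→B gives 8>6; P2→R gives 7>4; P3→Y gives 9>4]
(C,Q,Y): not NE [P1→B gives 9>6; P2→S gives 7>3]
(C,R,X): not NE [P1→A gives 6>5; P3→Y gives 9>3]
(C,R,Y): not NE [P2→S gives 7>4]
(C,S,X): not NE [P1→A gives 9>5; P2→R gives 7>2]
(C,S,Y): not NE [P1→B gives 5>3]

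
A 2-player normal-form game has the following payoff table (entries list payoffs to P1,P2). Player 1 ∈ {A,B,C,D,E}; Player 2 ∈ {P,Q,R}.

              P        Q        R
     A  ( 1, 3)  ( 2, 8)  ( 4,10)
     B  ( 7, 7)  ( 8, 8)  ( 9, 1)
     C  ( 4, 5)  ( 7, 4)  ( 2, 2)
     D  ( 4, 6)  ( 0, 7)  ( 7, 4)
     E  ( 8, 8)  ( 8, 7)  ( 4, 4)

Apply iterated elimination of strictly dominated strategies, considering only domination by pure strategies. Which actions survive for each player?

Remaining: P1:{B,E} P2:{P,Q}

P1 drop A (B beats it: P:7>1 Q:8>2 R:9>4)
P1 drop C (B beats it: P:7>4 Q:8>7 R:9>2)
P1 drop D (B beats it: P:7>4 Q:8>0 R:9>7)
P2 drop R (P beats it: B:7>1 E:8>4)
P1→{B,E} P2→{P,Q}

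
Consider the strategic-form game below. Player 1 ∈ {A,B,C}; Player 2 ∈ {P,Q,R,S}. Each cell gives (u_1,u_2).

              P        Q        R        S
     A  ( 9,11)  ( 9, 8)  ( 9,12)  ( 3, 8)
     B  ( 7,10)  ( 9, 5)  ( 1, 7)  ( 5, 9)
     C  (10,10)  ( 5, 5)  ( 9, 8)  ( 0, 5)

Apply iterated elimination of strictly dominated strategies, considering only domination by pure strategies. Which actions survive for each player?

P2 drop Q (P beats it: A:11>8 B:10>5 C:10>5)
P2 drop S (P beats it: A:11>8 B:10>9 C:10>5)
P1 drop B (A beats it: P:9>7 R:9>1)
P1→{A,C} P2→{P,R}

Survivors P1:{A,C} P2:{P,R}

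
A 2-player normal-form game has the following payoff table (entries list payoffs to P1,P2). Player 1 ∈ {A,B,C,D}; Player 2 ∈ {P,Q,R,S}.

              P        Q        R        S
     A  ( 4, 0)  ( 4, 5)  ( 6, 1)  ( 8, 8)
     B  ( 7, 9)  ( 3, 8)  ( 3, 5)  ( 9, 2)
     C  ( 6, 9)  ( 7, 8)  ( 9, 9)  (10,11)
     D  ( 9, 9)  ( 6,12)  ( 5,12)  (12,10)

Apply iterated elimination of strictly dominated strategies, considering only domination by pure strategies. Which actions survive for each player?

IESDS → P1:{C,D} P2:{Q,R,S}

P1 drop A (C beats it: P:6>4 Q:7>4 R:9>6 S:10>8)
P1 drop B (D beats it: P:9>7 Q:6>3 R:5>3 S:12>9)
P2 drop P (S beats it: C:11>9 D:10>9)
P1→{C,D} P2→{Q,R,S}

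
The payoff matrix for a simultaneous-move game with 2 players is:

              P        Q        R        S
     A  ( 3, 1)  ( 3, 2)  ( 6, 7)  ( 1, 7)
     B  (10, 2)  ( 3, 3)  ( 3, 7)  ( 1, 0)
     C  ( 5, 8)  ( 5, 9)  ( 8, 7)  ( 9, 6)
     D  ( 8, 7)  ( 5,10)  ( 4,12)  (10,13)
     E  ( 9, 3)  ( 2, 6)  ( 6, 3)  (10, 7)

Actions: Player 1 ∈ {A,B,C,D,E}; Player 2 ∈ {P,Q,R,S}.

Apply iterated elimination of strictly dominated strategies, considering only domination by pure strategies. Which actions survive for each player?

IESDS → P1:{C,D,E} P2:{Q,R,S}

P1 drop A (C beats it: P:5>3 Q:5>3 R:8>6 S:9>1)
P2 drop P (Q beats it: B:3>2 C:9>8 D:10>7 E:6>3)
P1 drop B (C beats it: Q:5>3 R:8>3 S:9>1)
P1→{C,D,E} P2→{Q,R,S}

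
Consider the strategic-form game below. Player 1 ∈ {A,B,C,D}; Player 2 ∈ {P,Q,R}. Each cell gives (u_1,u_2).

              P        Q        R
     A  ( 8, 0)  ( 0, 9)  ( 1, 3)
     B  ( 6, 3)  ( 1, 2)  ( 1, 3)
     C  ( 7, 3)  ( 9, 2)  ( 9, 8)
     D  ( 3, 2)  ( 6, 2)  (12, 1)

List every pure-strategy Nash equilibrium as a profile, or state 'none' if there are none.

(A,P): not NE [P2→Q gives 9>0]
(A,Q): not NE [P1→C gives 9>0]
(A,R): not NE [P1→D gives 12>1; P2→Q gives 9>3]
(B,P): not NE [P1→A gives 8>6]
(B,Q): not NE [P1→C gives 9>1; P2→R gives 3>2]
(B,R): not NE [P1→D gives 12>1]
(C,P): not NE [P1→A gives 8>7; P2→R gives 8>3]
(C,Q): not NE [P2→R gives 8>2]
(C,R): not NE [P1→D gives 12>9]
(D,P): not NE [P1→A gives 8>3]
(D,Q): not NE [P1→C gives 9>6]
(D,R): not NE [P2→Q gives 2>1]

Equilibria: none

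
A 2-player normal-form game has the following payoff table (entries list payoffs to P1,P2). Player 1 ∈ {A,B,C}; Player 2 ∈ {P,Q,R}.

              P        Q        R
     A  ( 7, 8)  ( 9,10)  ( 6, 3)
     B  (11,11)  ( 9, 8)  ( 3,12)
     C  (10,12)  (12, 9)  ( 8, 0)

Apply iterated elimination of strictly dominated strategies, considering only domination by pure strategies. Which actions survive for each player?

Survivors P1:{B,C} P2:{P,R}

P1 drop A (C beats it: P:10>7 Q:12>9 R:8>6)
P2 drop Q (P beats it: B:11>8 C:12>9)
P1→{B,C} P2→{P,R}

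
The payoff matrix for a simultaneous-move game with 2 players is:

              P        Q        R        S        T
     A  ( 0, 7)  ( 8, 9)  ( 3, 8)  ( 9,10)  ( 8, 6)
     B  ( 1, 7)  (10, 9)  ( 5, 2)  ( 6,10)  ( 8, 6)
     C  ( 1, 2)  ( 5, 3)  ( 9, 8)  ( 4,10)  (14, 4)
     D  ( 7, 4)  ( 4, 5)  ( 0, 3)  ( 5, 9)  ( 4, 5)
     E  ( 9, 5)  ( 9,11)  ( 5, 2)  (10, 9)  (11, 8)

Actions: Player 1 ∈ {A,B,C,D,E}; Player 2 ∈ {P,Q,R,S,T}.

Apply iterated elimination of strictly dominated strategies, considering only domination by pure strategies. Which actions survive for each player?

IESDS → P1:{B,E} P2:{Q,S}

P1 drop A (E beats it: P:9>0 Q:9>8 R:5>3 S:10>9 T:11>8)
P1 drop D (E beats it: P:9>7 Q:9>4 R:5>0 S:10>5 T:11>4)
P2 drop P (Q beats it: B:9>7 C:3>2 E:11>5)
P2 drop R (S beats it: B:10>2 C:10>8 E:9>2)
P2 drop T (S beats it: B:10>6 C:10>4 E:9>8)
P1 drop C (B beats it: Q:10>5 S:6>4)
P1→{B,E} P2→{Q,S}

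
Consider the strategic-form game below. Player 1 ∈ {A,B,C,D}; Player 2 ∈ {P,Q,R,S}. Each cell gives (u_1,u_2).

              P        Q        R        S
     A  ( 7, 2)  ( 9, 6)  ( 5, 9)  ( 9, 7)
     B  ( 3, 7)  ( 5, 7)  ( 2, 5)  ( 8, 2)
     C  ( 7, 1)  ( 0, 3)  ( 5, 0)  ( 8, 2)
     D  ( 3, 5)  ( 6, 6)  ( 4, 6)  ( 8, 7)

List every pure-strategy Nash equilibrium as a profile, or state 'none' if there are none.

(A,P): not NE [P2→R gives 9>2]
(A,Q): not NE [P2→R gives 9>6]
(A,R): NE
(A,S): not NE [P2→R gives 9>7]
(B,P): not NE [P1→C gives 7>3]
(B,Q): not NE [P1→A gives 9>5]
(B,R): not NE [P1→C gives 5>2; P2→Q gives 7>5]
(B,S): not NE [P1→A gives 9>8; P2→Q gives 7>2]
(C,P): not NE [P2→Q gives 3>1]
(C,Q): not NE [P1→A gives 9>0]
(C,R): not NE [P2→Q gives 3>0]
(C,S): not NE [P1→A gives 9>8; P2→Q gives 3>2]
(D,P): not NE [P1→C gives 7>3; P2→S gives 7>5]
(D,Q): not NE [P1→A gives 9>6; P2→S gives 7>6]
(D,R): not NE [P1→C gives 5>4; P2→S gives 7>6]
(D,S): not NE [P1→A gives 9>8]

Nash profiles: (A,R)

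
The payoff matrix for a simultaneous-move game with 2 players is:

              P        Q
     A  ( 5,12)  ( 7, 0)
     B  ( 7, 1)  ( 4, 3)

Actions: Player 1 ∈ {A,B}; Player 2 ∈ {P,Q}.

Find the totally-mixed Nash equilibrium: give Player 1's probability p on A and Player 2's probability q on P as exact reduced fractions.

(p,q) = (1/7, 3/5)

P1 indiff ⇒ q·5+(1-q)·7 = q·7+(1-q)·4 ⇒ q(-2) = (1-q)(-3) ⇒ q = 3/5
P2 indiff ⇒ p·12+(1-p)·1 = p·0+(1-p)·3 ⇒ p(12) = (1-p)(2) ⇒ p = 1/7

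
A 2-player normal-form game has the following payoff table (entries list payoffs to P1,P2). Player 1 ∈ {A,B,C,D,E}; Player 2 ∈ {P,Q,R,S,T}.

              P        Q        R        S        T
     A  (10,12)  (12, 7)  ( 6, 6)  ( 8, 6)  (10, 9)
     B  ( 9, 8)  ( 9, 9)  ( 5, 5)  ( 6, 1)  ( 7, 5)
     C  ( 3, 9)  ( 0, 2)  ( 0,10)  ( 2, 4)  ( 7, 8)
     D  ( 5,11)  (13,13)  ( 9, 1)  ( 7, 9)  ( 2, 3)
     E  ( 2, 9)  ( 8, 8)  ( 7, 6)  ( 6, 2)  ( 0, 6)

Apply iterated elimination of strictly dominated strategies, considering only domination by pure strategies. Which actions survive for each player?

Remaining: P1:{A,D} P2:{P,Q}

P1 drop B (A beats it: P:10>9 Q:12>9 R:6>5 S:8>6 T:10>7)
P1 drop C (A beats it: P:10>3 Q:12>0 R:6>0 S:8>2 T:10>7)
P1 drop E (D beats it: P:5>2 Q:13>8 R:9>7 S:7>6 T:2>0)
P2 drop R (P beats it: A:12>6 D:11>1)
P2 drop S (P beats it: A:12>6 D:11>9)
P2 drop T (P beats it: A:12>9 D:11>3)
P1→{A,D} P2→{P,Q}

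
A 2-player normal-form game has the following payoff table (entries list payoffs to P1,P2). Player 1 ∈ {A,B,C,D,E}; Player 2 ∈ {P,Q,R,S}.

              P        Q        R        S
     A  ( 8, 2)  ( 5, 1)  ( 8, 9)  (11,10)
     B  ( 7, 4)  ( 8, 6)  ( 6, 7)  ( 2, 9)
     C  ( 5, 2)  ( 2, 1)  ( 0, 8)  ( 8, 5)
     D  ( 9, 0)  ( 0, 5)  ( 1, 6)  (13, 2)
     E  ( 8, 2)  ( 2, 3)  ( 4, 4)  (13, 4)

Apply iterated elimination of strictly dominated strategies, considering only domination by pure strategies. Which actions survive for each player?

IESDS → P1:{A,D,E} P2:{R,S}

P1 drop C (A beats it: P:8>5 Q:5>2 R:8>0 S:11>8)
P2 drop P (R beats it: A:9>2 B:7>4 D:6>0 E:4>2)
P2 drop Q (R beats it: A:9>1 B:7>6 D:6>5 E:4>3)
P1 drop B (A beats it: R:8>6 S:11>2)
P1→{A,D,E} P2→{R,S}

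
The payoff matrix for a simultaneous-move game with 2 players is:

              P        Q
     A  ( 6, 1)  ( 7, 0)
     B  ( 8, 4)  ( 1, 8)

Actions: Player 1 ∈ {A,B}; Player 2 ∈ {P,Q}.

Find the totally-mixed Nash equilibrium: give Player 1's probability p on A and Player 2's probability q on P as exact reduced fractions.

P1 indiff ⇒ q·6+(1-q)·7 = q·8+(1-q)·1 ⇒ q(-2) = (1-q)(-6) ⇒ q = 3/4
P2 indiff ⇒ p·1+(1-p)·4 = p·0+(1-p)·8 ⇒ p(1) = (1-p)(4) ⇒ p = 4/5

(p,q) = (4/5, 3/4)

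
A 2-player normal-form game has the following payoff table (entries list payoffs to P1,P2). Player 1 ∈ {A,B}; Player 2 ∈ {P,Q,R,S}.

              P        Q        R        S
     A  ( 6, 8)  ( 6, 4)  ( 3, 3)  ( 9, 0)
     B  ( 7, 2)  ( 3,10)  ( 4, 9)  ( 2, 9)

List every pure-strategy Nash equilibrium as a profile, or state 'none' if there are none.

(A,P): not NE [P1→B gives 7>6]
(A,Q): not NE [P2→P gives 8>4]
(A,R): not NE [P1→B gives 4>3; P2→P gives 8>3]
(A,S): not NE [P2→P gives 8>0]
(B,P): not NE [P2→Q gives 10>2]
(B,Q): not NE [P1→A gives 6>3]
(B,R): not NE [P2→Q gives 10>9]
(B,S): not NE [P1→A gives 9>2; P2→Q gives 10>9]

Equilibria: none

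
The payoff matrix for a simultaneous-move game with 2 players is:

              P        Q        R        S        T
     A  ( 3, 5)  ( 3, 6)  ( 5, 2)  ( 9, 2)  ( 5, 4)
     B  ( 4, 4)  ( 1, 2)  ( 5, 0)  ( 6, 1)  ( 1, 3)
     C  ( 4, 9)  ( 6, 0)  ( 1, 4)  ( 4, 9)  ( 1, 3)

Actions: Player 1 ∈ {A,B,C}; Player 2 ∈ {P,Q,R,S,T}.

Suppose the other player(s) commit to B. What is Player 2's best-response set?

u_2(P vs B) = 4
u_2(Q vs B) = 2
u_2(R vs B) = 0
u_2(S vs B) = 1
u_2(T vs B) = 3
max payoff 4 at {P}

P2 best: {P}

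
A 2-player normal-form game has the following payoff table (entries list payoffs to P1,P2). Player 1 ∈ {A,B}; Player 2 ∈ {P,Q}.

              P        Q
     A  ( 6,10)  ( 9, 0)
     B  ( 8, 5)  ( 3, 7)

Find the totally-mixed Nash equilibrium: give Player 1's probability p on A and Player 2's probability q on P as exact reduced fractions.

P1 indiff ⇒ q·6+(1-q)·9 = q·8+(1-q)·3 ⇒ q(-2) = (1-q)(-6) ⇒ q = 3/4
P2 indiff ⇒ p·10+(1-p)·5 = p·0+(1-p)·7 ⇒ p(10) = (1-p)(2) ⇒ p = 1/6

P1 mixes 1/6 on A; P2 mixes 3/4 on P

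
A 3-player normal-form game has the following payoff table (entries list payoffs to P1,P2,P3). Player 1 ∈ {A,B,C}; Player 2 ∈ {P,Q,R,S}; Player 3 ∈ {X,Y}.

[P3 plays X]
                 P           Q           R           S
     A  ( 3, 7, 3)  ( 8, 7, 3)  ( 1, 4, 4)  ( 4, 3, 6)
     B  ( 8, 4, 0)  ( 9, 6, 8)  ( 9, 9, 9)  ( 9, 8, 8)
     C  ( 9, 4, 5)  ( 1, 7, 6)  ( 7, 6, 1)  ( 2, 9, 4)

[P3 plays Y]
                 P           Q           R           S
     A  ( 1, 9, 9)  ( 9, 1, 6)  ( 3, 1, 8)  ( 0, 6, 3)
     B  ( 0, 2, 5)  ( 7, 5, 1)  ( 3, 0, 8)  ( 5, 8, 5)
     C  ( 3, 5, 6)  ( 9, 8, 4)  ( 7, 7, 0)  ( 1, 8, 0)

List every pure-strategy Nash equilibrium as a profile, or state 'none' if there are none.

Nash profiles: (B,R,X)

(A,P,X): not NE [P1→C gives 9>3; P3→Y gives 9>3]
(A,P,Y): not NE [P1→C gives 3>1]
(A,Q,X): not NE [P1→B gives 9>8; P3→Y gives 6>3]
(A,Q,Y): not NE [P2→P gives 9>1]
(A,R,X): not NE [P1→B gives 9>1; P2→Q gives 7>4; P3→Y gives 8>4]
(A,R,Y): not NE [P1→C gives 7>3; P2→P gives 9>1]
(A,S,X): not NE [P1→B gives 9>4; P2→Q gives 7>3]
(A,S,Y): not NE [P1→B gives 5>0; P2→P gives 9>6; P3→X gives 6>3]
(B,P,X): not NE [P1→C gives 9>8; P2→R gives 9>4; P3→Y gives 5>0]
(B,P,Y): not NE [P1→C gives 3>0; P2→S gives 8>2]
(B,Q,X): not NE [P2→R gives 9>6]
(B,Q,Y): not NE [P1→C gives 9>7; P2→S gives 8>5; P3→X gives 8>1]
(B,R,X): NE
(B,R,Y): not NE [P1→C gives 7>3; P2→S gives 8>0; P3→X gives 9>8]
(B,S,X): not NE [P2→R gives 9>8]
(B,S,Y): not NE [P3→X gives 8>5]
(C,P,X): not NE [P2→S gives 9>4; P3→Y gives 6>5]
(C,P,Y): not NE [P2→S gives 8>5]
(C,Q,X): not NE [P1→B gives 9>1; P2→S gives 9>7]
(C,Q,Y): not NE [P3→X gives 6>4]
(C,R,X): not NE [P1→B gives 9>7; P2→S gives 9>6]
(C,R,Y): not NE [P2→S gives 8>7; P3→X gives 1>0]
(C,S,X): not NE [P1→B gives 9>2]
(C,S,Y): not NE [P1→B gives 5>1; P3→X gives 4>0]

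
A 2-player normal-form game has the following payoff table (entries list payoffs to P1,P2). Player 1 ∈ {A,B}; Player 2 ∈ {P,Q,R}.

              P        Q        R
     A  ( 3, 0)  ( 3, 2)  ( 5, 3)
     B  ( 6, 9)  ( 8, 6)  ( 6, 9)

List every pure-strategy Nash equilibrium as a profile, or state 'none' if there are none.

NE set: (B,P), (B,R)

(A,P): not NE [P1→B gives 6>3; P2→R gives 3>0]
(A,Q): not NE [P1→B gives 8>3; P2→R gives 3>2]
(A,R): not NE [P1→B gives 6>5]
(B,P): NE
(B,Q): not NE [P2→R gives 9>6]
(B,R): NE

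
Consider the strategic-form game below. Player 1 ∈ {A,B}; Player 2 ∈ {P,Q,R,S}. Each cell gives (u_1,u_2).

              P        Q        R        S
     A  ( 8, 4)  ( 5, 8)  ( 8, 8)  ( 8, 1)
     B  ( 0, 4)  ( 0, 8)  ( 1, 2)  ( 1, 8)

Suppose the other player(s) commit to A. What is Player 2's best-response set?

P2 best: {Q,R}

u_2(P vs A) = 4
u_2(Q vs A) = 8
u_2(R vs A) = 8
u_2(S vs A) = 1
max payoff 8 at {Q,R}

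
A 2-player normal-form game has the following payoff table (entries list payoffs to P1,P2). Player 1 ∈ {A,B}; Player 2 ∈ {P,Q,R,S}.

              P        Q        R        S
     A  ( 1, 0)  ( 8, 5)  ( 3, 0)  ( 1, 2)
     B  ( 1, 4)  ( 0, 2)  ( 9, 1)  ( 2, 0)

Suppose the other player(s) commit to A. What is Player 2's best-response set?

BR_2 = {Q}

u_2(P vs A) = 0
u_2(Q vs A) = 5
u_2(R vs A) = 0
u_2(S vs A) = 2
max payoff 5 at {Q}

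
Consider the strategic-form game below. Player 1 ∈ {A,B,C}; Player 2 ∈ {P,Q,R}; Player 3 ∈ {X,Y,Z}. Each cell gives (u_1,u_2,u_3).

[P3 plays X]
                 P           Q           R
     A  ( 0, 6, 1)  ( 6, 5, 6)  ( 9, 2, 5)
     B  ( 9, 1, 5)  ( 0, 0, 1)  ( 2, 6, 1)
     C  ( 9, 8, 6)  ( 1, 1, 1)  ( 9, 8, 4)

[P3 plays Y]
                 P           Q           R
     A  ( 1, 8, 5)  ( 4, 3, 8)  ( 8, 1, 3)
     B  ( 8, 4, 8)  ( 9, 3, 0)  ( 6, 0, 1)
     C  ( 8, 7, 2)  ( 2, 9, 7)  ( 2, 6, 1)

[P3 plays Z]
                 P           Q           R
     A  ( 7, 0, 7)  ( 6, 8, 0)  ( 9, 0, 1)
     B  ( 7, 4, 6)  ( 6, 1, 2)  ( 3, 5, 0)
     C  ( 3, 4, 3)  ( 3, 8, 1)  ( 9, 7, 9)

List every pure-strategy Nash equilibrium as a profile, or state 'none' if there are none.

NE set: (B,P,Y), (C,P,X)

(A,P,X): not NE [P1→C gives 9>0; P3→Z gives 7>1]
(A,P,Y): not NE [P1→C gives 8>1; P3→Z gives 7>5]
(A,P,Z): not NE [P2→Q gives 8>0]
(A,Q,X): not NE [P2→P gives 6>5; P3→Y gives 8>6]
(A,Q,Y): not NE [P1→B gives 9>4; P2→P gives 8>3]
(A,Q,Z): not NE [P3→Y gives 8>0]
(A,R,X): not NE [P2→P gives 6>2]
(A,R,Y): not NE [P2→P gives 8>1; P3→X gives 5>3]
(A,R,Z): not NE [P2→Q gives 8>0; P3→X gives 5>1]
(B,P,X): not NE [P2→R gives 6>1; P3→Y gives 8>5]
(B,P,Y): NE
(B,P,Z): not NE [P2→R gives 5>4; P3→Y gives 8>6]
(B,Q,X): not NE [P1→A gives 6>0; P2→R gives 6>0; P3→Z gives 2>1]
(B,Q,Y): not NE [P2→P gives 4>3; P3→Z gives 2>0]
(B,Q,Z): not NE [P2→R gives 5>1]
(B,R,X): not NE [P1→C gives 9>2]
(B,R,Y): not NE [P1→A gives 8>6; P2→P gives 4>0]
(B,R,Z): not NE [P1→C gives 9>3; P3→Y gives 1>0]
(C,P,X): NE
(C,P,Y): not NE [P2→Q gives 9>7; P3→X gives 6>2]
(C,P,Z): not NE [P1→B gives 7>3; P2→Q gives 8>4; P3→X gives 6>3]
(C,Q,X): not NE [P1→A gives 6>1; P2→R gives 8>1; P3→Y gives 7>1]
(C,Q,Y): not NE [P1→B gives 9>2]
(C,Q,Z): not NE [P1→B gives 6>3; P3→Y gives 7>1]
(C,R,X): not NE [P3→Z gives 9>4]
(C,R,Y): not NE [P1→A gives 8>2; P2→Q gives 9>6; P3→Z gives 9>1]
(C,R,Z): not NE [P2→Q gives 8>7]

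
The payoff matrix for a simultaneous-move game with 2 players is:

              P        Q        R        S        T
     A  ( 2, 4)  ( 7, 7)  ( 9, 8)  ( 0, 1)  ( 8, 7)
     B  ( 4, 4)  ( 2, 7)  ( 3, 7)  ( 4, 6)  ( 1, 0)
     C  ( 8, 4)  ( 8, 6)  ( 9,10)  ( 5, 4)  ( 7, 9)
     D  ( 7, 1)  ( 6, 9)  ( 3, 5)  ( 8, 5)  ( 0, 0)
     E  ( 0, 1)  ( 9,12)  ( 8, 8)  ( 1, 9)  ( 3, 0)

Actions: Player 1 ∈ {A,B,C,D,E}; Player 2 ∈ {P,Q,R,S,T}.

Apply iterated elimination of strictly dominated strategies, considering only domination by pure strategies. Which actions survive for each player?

P1 drop B (C beats it: P:8>4 Q:8>2 R:9>3 S:5>4 T:7>1)
P2 drop P (Q beats it: A:7>4 C:6>4 D:9>1 E:12>1)
P2 drop S (Q beats it: A:7>1 C:6>4 D:9>5 E:12>9)
P1 drop D (A beats it: Q:7>6 R:9>3 T:8>0)
P2 drop T (R beats it: A:8>7 C:10>9 E:8>0)
P1→{A,C,E} P2→{Q,R}

IESDS → P1:{A,C,E} P2:{Q,R}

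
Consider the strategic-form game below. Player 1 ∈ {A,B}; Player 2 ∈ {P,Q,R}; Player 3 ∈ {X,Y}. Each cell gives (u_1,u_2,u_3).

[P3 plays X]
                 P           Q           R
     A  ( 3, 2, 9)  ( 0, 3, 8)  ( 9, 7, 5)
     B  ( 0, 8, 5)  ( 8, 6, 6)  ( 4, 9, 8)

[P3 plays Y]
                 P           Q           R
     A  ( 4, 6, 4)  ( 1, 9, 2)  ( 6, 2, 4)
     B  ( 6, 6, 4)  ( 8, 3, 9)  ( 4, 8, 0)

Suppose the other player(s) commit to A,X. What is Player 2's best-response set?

argmax u_2 = {R}

u_2(P vs A,X) = 2
u_2(Q vs A,X) = 3
u_2(R vs A,X) = 7
max payoff 7 at {R}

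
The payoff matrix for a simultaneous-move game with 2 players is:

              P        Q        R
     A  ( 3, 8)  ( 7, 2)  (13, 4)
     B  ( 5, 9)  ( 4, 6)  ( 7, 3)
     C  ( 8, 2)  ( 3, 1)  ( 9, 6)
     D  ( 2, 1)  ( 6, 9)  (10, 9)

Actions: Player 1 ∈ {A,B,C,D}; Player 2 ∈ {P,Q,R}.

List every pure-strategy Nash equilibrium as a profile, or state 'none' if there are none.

(A,P): not NE [P1→C gives 8>3]
(A,Q): not NE [P2→P gives 8>2]
(A,R): not NE [P2→P gives 8>4]
(B,P): not NE [P1→C gives 8>5]
(B,Q): not NE [P1→A gives 7>4; P2→P gives 9>6]
(B,R): not NE [P1→A gives 13>7; P2→P gives 9>3]
(C,P): not NE [P2→R gives 6>2]
(C,Q): not NE [P1→A gives 7>3; P2→R gives 6>1]
(C,R): not NE [P1→A gives 13>9]
(D,P): not NE [P1→C gives 8>2; P2→R gives 9>1]
(D,Q): not NE [P1→A gives 7>6]
(D,R): not NE [P1→A gives 13>10]

No pure NE.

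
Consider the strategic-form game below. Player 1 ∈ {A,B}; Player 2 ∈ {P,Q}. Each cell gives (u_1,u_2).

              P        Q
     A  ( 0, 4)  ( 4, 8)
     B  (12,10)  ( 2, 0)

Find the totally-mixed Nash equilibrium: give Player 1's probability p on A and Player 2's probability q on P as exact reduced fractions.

P1 mixes 5/7 on A; P2 mixes 1/7 on P

P1 indiff ⇒ q·0+(1-q)·4 = q·12+(1-q)·2 ⇒ q(-12) = (1-q)(-2) ⇒ q = 1/7
P2 indiff ⇒ p·4+(1-p)·10 = p·8+(1-p)·0 ⇒ p(-4) = (1-p)(-10) ⇒ p = 5/7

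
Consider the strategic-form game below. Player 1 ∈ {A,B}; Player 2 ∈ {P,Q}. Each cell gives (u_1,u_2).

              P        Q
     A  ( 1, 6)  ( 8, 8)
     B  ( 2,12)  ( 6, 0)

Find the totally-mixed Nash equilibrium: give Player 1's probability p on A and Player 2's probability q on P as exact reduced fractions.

P1 indiff ⇒ q·1+(1-q)·8 = q·2+(1-q)·6 ⇒ q(-1) = (1-q)(-2) ⇒ q = 2/3
P2 indiff ⇒ p·6+(1-p)·12 = p·8+(1-p)·0 ⇒ p(-2) = (1-p)(-12) ⇒ p = 6/7

P1 mixes 6/7 on A; P2 mixes 2/3 on P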